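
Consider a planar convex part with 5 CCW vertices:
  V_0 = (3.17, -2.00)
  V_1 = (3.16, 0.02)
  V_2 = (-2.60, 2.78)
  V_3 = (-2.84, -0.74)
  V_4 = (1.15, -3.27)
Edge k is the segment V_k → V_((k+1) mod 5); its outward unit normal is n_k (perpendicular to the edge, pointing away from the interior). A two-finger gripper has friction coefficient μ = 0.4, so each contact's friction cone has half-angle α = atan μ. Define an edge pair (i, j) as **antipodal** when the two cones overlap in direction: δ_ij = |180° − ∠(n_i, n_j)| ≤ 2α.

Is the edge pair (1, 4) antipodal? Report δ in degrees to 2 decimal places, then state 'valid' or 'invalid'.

δ = 57.76°, invalid

α = atan 0.4 = 21.80°;  2α = 43.60°
edge 1: e_1 = (-5.76, +2.76);  n_1 = (+0.4321, +0.9018)
edge 4: e_4 = (+2.02, +1.27);  n_4 = (+0.5323, -0.8466)
∠(n_1, n_4) = 122.24°
δ = |180° − 122.24°| = 57.76°
57.76° > 2α = 43.60°  →  invalid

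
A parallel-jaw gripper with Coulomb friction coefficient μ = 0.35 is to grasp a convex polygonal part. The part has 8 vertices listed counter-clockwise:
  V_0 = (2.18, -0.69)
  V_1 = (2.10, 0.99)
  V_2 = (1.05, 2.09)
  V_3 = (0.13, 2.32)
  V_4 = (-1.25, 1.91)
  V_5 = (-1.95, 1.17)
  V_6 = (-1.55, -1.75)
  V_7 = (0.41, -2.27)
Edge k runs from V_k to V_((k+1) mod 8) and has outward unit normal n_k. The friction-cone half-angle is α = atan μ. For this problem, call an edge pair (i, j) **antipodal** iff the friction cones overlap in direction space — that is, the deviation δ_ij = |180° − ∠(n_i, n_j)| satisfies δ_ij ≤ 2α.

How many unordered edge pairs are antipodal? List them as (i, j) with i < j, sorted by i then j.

count = 7; pairs: (0,5), (1,5), (1,6), (2,6), (3,6), (3,7), (4,7)

α = atan 0.35 = 19.29°;  2α = 38.58°
n_0 = (+0.9989, +0.0476)
n_1 = (+0.7234, +0.6905)
n_2 = (+0.2425, +0.9701)
n_3 = (-0.2848, +0.9586)
n_4 = (-0.7265, +0.6872)
n_5 = (-0.9907, -0.1357)
n_6 = (-0.2564, -0.9666)
n_7 = (+0.6659, -0.7460)
  (0,1): δ = 139.06°  ·
  (0,2): δ = 106.76°  ·
  (0,3): δ = 76.18°  ·
  (0,4): δ = 46.14°  ·
  (0,5): δ = 5.07°  ✓
  (0,6): δ = 72.42°  ·
  (0,7): δ = 129.03°  ·
  (1,2): δ = 147.70°  ·
  (1,3): δ = 117.12°  ·
  (1,4): δ = 87.08°  ·
  (1,5): δ = 35.87°  ✓
  (1,6): δ = 31.47°  ✓
  (1,7): δ = 88.09°  ·
  (2,3): δ = 149.42°  ·
  (2,4): δ = 119.37°  ·
  (2,5): δ = 68.16°  ·
  (2,6): δ = 0.82°  ✓
  (2,7): δ = 55.79°  ·
  (3,4): δ = 149.96°  ·
  (3,5): δ = 98.75°  ·
  (3,6): δ = 31.41°  ✓
  (3,7): δ = 25.21°  ✓
  (4,5): δ = 128.79°  ·
  (4,6): δ = 61.45°  ·
  (4,7): δ = 4.84°  ✓
  (5,6): δ = 112.66°  ·
  (5,7): δ = 56.05°  ·
  (6,7): δ = 123.39°  ·
antipodal pairs: 7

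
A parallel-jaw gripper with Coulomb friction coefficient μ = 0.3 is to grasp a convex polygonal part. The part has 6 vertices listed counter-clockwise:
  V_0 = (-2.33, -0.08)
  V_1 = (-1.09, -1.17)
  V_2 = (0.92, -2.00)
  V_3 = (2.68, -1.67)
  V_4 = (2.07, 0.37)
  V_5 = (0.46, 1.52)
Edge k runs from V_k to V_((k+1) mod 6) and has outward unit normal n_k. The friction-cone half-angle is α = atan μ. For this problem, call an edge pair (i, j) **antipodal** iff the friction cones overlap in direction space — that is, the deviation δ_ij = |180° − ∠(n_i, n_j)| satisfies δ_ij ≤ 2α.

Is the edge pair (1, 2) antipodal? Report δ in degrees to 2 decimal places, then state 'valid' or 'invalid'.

α = atan 0.3 = 16.70°;  2α = 33.40°
edge 1: e_1 = (+2.01, -0.83);  n_1 = (-0.3817, -0.9243)
edge 2: e_2 = (+1.76, +0.33);  n_2 = (+0.1843, -0.9829)
∠(n_1, n_2) = 33.06°
δ = |180° − 33.06°| = 146.94°
146.94° > 2α = 33.40°  →  invalid

δ = 146.94°, invalid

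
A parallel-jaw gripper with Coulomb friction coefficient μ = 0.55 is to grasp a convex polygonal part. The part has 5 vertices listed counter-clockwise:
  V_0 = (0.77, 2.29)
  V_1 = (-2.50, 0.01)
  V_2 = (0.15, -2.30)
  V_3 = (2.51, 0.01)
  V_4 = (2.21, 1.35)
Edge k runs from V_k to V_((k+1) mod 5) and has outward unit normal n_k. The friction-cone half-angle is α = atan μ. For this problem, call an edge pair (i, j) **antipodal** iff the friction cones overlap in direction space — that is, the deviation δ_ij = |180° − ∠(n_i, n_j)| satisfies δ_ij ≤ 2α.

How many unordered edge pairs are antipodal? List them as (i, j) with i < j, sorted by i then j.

count = 3; pairs: (0,2), (1,3), (1,4)

α = atan 0.55 = 28.81°;  2α = 57.62°
n_0 = (-0.5719, +0.8203)
n_1 = (-0.6571, -0.7538)
n_2 = (+0.6995, -0.7146)
n_3 = (+0.9758, +0.2185)
n_4 = (+0.5466, +0.8374)
  (0,1): δ = 75.96°  ·
  (0,2): δ = 9.50°  ✓
  (0,3): δ = 67.73°  ·
  (0,4): δ = 111.98°  ·
  (1,2): δ = 94.53°  ·
  (1,3): δ = 36.30°  ✓
  (1,4): δ = 7.94°  ✓
  (2,3): δ = 121.77°  ·
  (2,4): δ = 77.52°  ·
  (3,4): δ = 135.75°  ·
antipodal pairs: 3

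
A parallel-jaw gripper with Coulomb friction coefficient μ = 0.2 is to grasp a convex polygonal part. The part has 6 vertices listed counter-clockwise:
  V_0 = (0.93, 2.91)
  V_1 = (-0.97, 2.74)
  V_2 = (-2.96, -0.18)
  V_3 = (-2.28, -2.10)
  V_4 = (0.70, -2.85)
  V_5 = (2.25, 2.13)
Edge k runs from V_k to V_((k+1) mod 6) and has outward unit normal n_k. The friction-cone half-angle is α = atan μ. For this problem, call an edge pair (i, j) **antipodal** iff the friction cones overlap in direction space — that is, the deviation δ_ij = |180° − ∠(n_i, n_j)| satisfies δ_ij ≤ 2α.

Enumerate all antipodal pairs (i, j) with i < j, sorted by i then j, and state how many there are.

α = atan 0.2 = 11.31°;  2α = 22.62°
n_0 = (-0.0891, +0.9960)
n_1 = (-0.8263, +0.5632)
n_2 = (-0.9426, -0.3338)
n_3 = (-0.2441, -0.9698)
n_4 = (+0.9548, -0.2972)
n_5 = (+0.5087, +0.8609)
  (0,1): δ = 129.39°  ·
  (0,2): δ = 75.61°  ·
  (0,3): δ = 19.24°  ✓
  (0,4): δ = 67.60°  ·
  (0,5): δ = 144.31°  ·
  (1,2): δ = 126.22°  ·
  (1,3): δ = 69.85°  ·
  (1,4): δ = 16.99°  ✓
  (1,5): δ = 93.70°  ·
  (2,3): δ = 123.63°  ·
  (2,4): δ = 36.79°  ·
  (2,5): δ = 39.92°  ·
  (3,4): δ = 93.16°  ·
  (3,5): δ = 16.45°  ✓
  (4,5): δ = 103.29°  ·
antipodal pairs: 3

count = 3; pairs: (0,3), (1,4), (3,5)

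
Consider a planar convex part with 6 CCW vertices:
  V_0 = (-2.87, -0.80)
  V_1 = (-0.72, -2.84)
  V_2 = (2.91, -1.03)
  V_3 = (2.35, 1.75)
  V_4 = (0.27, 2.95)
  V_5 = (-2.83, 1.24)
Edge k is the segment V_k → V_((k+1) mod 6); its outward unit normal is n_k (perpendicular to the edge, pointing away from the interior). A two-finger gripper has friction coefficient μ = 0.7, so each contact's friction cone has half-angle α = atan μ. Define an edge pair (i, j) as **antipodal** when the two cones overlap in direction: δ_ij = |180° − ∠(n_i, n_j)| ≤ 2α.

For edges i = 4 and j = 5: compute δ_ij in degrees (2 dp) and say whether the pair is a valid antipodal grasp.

δ = 120.00°, invalid

α = atan 0.7 = 34.99°;  2α = 69.98°
edge 4: e_4 = (-3.10, -1.71);  n_4 = (-0.4830, +0.8756)
edge 5: e_5 = (-0.04, -2.04);  n_5 = (-0.9998, +0.0196)
∠(n_4, n_5) = 60.00°
δ = |180° − 60.00°| = 120.00°
120.00° > 2α = 69.98°  →  invalid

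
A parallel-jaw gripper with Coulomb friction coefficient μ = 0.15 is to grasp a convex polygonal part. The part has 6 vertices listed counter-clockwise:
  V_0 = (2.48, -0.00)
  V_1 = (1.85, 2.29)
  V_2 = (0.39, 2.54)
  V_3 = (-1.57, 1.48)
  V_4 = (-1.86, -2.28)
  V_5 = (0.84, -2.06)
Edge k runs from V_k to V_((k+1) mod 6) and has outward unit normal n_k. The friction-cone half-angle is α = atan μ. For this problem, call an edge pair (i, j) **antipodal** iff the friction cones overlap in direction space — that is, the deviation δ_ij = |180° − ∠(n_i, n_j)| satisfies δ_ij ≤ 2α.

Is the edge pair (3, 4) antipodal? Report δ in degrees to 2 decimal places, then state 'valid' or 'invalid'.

δ = 80.93°, invalid

α = atan 0.15 = 8.53°;  2α = 17.06°
edge 3: e_3 = (-0.29, -3.76);  n_3 = (-0.9970, +0.0769)
edge 4: e_4 = (+2.70, +0.22);  n_4 = (+0.0812, -0.9967)
∠(n_3, n_4) = 99.07°
δ = |180° − 99.07°| = 80.93°
80.93° > 2α = 17.06°  →  invalid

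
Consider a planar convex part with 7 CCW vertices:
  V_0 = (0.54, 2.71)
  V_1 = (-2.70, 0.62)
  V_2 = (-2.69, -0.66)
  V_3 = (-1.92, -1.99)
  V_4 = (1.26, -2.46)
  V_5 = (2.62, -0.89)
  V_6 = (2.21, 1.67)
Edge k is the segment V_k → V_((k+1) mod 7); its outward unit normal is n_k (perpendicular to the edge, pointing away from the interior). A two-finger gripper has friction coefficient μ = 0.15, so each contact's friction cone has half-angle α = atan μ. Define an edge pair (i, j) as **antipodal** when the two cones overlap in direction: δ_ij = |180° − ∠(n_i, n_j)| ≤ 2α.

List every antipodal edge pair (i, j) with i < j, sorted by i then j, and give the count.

α = atan 0.15 = 8.53°;  2α = 17.06°
n_0 = (-0.5421, +0.8403)
n_1 = (-1.0000, -0.0078)
n_2 = (-0.8654, -0.5010)
n_3 = (-0.1462, -0.9893)
n_4 = (+0.7558, -0.6547)
n_5 = (+0.9874, +0.1581)
n_6 = (+0.5286, +0.8489)
  (0,1): δ = 122.38°  ·
  (0,2): δ = 92.76°  ·
  (0,3): δ = 41.23°  ·
  (0,4): δ = 16.27°  ✓
  (0,5): δ = 66.27°  ·
  (0,6): δ = 115.26°  ·
  (1,2): δ = 150.38°  ·
  (1,3): δ = 98.85°  ·
  (1,4): δ = 41.35°  ·
  (1,5): δ = 8.65°  ✓
  (1,6): δ = 57.64°  ·
  (2,3): δ = 128.48°  ·
  (2,4): δ = 70.97°  ·
  (2,5): δ = 20.97°  ·
  (2,6): δ = 28.02°  ·
  (3,4): δ = 122.49°  ·
  (3,5): δ = 72.49°  ·
  (3,6): δ = 23.51°  ·
  (4,5): δ = 130.00°  ·
  (4,6): δ = 81.01°  ·
  (5,6): δ = 131.01°  ·
antipodal pairs: 2

count = 2; pairs: (0,4), (1,5)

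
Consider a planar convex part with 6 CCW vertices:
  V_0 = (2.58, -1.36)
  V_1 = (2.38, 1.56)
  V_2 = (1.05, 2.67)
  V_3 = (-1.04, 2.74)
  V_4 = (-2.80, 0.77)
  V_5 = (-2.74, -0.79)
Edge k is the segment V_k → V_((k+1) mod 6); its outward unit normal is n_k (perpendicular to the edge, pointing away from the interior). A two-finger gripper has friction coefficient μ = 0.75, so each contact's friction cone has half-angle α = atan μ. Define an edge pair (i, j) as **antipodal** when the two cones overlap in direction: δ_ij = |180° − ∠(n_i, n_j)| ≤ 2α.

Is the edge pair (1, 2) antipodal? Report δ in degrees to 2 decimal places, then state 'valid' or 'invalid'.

δ = 142.07°, invalid

α = atan 0.75 = 36.87°;  2α = 73.74°
edge 1: e_1 = (-1.33, +1.11);  n_1 = (+0.6408, +0.7677)
edge 2: e_2 = (-2.09, +0.07);  n_2 = (+0.0335, +0.9994)
∠(n_1, n_2) = 37.93°
δ = |180° − 37.93°| = 142.07°
142.07° > 2α = 73.74°  →  invalid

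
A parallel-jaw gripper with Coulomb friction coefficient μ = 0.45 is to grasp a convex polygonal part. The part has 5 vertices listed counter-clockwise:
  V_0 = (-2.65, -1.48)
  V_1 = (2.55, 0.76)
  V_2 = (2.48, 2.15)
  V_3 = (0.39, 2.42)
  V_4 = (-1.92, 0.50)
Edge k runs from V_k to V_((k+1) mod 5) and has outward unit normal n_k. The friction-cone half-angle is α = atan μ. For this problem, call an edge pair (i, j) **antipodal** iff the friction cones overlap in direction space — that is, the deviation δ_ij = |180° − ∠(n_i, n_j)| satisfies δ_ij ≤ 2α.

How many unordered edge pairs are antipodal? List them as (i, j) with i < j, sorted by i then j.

α = atan 0.45 = 24.23°;  2α = 48.46°
n_0 = (+0.3956, -0.9184)
n_1 = (+0.9987, +0.0503)
n_2 = (+0.1281, +0.9918)
n_3 = (-0.6392, +0.7690)
n_4 = (-0.9383, +0.3459)
  (0,1): δ = 110.42°  ·
  (0,2): δ = 30.67°  ✓
  (0,3): δ = 16.43°  ✓
  (0,4): δ = 46.46°  ✓
  (1,2): δ = 100.24°  ·
  (1,3): δ = 53.15°  ·
  (1,4): δ = 23.12°  ✓
  (2,3): δ = 132.91°  ·
  (2,4): δ = 102.88°  ·
  (3,4): δ = 149.97°  ·
antipodal pairs: 4

count = 4; pairs: (0,2), (0,3), (0,4), (1,4)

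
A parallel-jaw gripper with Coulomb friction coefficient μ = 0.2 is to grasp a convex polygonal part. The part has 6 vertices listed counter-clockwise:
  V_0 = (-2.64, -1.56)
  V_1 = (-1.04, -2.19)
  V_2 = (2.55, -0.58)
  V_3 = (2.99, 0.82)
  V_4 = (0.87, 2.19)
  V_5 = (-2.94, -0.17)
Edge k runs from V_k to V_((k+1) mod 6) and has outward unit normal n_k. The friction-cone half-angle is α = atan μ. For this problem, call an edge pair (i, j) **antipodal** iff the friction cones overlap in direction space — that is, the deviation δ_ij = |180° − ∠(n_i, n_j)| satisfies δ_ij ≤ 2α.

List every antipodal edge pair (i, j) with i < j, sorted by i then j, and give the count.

α = atan 0.2 = 11.31°;  2α = 22.62°
n_0 = (-0.3664, -0.9305)
n_1 = (+0.4092, -0.9124)
n_2 = (+0.9540, -0.2998)
n_3 = (+0.5428, +0.8399)
n_4 = (-0.5266, +0.8501)
n_5 = (-0.9775, -0.2110)
  (0,1): δ = 134.35°  ·
  (0,2): δ = 85.96°  ·
  (0,3): δ = 11.38°  ✓
  (0,4): δ = 53.27°  ·
  (0,5): δ = 123.67°  ·
  (1,2): δ = 131.60°  ·
  (1,3): δ = 57.03°  ·
  (1,4): δ = 7.62°  ✓
  (1,5): δ = 78.02°  ·
  (2,3): δ = 105.42°  ·
  (2,4): δ = 40.78°  ·
  (2,5): δ = 29.63°  ·
  (3,4): δ = 115.35°  ·
  (3,5): δ = 44.95°  ·
  (4,5): δ = 109.60°  ·
antipodal pairs: 2

count = 2; pairs: (0,3), (1,4)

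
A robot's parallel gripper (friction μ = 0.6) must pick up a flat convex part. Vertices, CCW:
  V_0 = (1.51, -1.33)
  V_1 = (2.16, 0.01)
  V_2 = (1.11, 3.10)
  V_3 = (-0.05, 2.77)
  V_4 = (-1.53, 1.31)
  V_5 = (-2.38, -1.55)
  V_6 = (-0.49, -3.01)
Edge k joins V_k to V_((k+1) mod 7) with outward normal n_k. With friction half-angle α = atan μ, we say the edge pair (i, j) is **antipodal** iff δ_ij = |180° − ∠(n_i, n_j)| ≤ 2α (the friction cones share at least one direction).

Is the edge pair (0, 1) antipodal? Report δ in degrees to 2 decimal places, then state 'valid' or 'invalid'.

δ = 135.36°, invalid

α = atan 0.6 = 30.96°;  2α = 61.93°
edge 0: e_0 = (+0.65, +1.34);  n_0 = (+0.8997, -0.4364)
edge 1: e_1 = (-1.05, +3.09);  n_1 = (+0.9468, +0.3217)
∠(n_0, n_1) = 44.64°
δ = |180° − 44.64°| = 135.36°
135.36° > 2α = 61.93°  →  invalid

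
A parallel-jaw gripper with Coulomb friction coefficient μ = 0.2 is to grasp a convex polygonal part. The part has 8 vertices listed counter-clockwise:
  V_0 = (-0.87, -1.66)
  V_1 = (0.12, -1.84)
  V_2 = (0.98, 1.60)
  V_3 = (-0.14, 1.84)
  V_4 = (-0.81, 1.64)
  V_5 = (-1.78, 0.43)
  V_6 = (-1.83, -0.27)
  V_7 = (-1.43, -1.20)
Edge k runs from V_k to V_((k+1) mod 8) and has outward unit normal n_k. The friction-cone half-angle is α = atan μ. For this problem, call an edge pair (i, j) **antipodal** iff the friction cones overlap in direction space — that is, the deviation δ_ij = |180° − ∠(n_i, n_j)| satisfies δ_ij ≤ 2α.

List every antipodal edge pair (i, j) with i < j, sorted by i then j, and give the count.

count = 2; pairs: (0,2), (1,5)

α = atan 0.2 = 11.31°;  2α = 22.62°
n_0 = (-0.1789, -0.9839)
n_1 = (+0.9701, -0.2425)
n_2 = (+0.2095, +0.9778)
n_3 = (-0.2860, +0.9582)
n_4 = (-0.7802, +0.6255)
n_5 = (-0.9975, +0.0712)
n_6 = (-0.9186, -0.3951)
n_7 = (-0.6347, -0.7727)
  (0,1): δ = 93.73°  ·
  (0,2): δ = 1.79°  ✓
  (0,3): δ = 26.93°  ·
  (0,4): δ = 61.59°  ·
  (0,5): δ = 96.22°  ·
  (0,6): δ = 123.58°  ·
  (0,7): δ = 150.90°  ·
  (1,2): δ = 88.06°  ·
  (1,3): δ = 59.34°  ·
  (1,4): δ = 24.68°  ·
  (1,5): δ = 9.95°  ✓
  (1,6): δ = 37.31°  ·
  (1,7): δ = 64.64°  ·
  (2,3): δ = 151.28°  ·
  (2,4): δ = 116.62°  ·
  (2,5): δ = 81.99°  ·
  (2,6): δ = 54.63°  ·
  (2,7): δ = 27.31°  ·
  (3,4): δ = 145.34°  ·
  (3,5): δ = 110.71°  ·
  (3,6): δ = 83.35°  ·
  (3,7): δ = 56.02°  ·
  (4,5): δ = 145.37°  ·
  (4,6): δ = 118.01°  ·
  (4,7): δ = 90.68°  ·
  (5,6): δ = 152.64°  ·
  (5,7): δ = 125.32°  ·
  (6,7): δ = 152.67°  ·
antipodal pairs: 2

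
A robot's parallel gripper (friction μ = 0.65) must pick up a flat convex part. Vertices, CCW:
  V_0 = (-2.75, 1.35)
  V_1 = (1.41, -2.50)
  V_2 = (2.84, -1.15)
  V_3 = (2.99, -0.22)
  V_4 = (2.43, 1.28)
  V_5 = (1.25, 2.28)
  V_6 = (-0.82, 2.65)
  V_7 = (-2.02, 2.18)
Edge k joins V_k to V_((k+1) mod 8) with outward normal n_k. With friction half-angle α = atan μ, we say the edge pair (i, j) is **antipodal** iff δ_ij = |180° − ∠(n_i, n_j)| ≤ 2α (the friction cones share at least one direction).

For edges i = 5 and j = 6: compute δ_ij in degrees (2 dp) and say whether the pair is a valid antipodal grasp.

δ = 148.48°, invalid

α = atan 0.65 = 33.02°;  2α = 66.05°
edge 5: e_5 = (-2.07, +0.37);  n_5 = (+0.1760, +0.9844)
edge 6: e_6 = (-1.20, -0.47);  n_6 = (-0.3647, +0.9311)
∠(n_5, n_6) = 31.52°
δ = |180° − 31.52°| = 148.48°
148.48° > 2α = 66.05°  →  invalid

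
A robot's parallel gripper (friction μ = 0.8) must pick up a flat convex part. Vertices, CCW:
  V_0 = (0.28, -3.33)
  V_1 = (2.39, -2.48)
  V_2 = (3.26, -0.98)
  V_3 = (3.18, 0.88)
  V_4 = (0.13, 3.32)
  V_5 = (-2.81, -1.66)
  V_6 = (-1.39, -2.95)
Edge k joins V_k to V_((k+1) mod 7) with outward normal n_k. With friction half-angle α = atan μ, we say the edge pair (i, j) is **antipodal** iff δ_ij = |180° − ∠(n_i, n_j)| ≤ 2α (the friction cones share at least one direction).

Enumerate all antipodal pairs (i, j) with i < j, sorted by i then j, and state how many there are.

α = atan 0.8 = 38.66°;  2α = 77.32°
n_0 = (+0.3737, -0.9276)
n_1 = (+0.8650, -0.5017)
n_2 = (+0.9991, +0.0430)
n_3 = (+0.6247, +0.7809)
n_4 = (-0.8611, +0.5084)
n_5 = (-0.6724, -0.7402)
n_6 = (-0.2219, -0.9751)
  (0,1): δ = 142.06°  ·
  (0,2): δ = 109.48°  ·
  (0,3): δ = 60.60°  ✓
  (0,4): δ = 37.50°  ✓
  (0,5): δ = 115.80°  ·
  (0,6): δ = 145.24°  ·
  (1,2): δ = 147.42°  ·
  (1,3): δ = 98.55°  ·
  (1,4): δ = 0.44°  ✓
  (1,5): δ = 77.86°  ·
  (1,6): δ = 107.29°  ·
  (2,3): δ = 131.12°  ·
  (2,4): δ = 33.02°  ✓
  (2,5): δ = 45.28°  ✓
  (2,6): δ = 74.72°  ✓
  (3,4): δ = 81.90°  ·
  (3,5): δ = 3.59°  ✓
  (3,6): δ = 25.84°  ✓
  (4,5): δ = 101.70°  ·
  (4,6): δ = 72.26°  ✓
  (5,6): δ = 150.57°  ·
antipodal pairs: 9

count = 9; pairs: (0,3), (0,4), (1,4), (2,4), (2,5), (2,6), (3,5), (3,6), (4,6)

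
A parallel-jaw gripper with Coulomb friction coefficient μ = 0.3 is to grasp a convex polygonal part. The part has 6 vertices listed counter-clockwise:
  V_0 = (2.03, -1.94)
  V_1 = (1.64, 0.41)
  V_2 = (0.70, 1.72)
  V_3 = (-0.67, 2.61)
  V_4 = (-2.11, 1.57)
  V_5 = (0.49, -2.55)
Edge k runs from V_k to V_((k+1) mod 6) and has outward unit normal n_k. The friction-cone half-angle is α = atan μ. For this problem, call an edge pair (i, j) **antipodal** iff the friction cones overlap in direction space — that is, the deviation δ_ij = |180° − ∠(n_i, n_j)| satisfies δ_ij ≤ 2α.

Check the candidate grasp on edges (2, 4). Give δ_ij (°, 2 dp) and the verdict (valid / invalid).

α = atan 0.3 = 16.70°;  2α = 33.40°
edge 2: e_2 = (-1.37, +0.89);  n_2 = (+0.5448, +0.8386)
edge 4: e_4 = (+2.60, -4.12);  n_4 = (-0.8457, -0.5337)
∠(n_2, n_4) = 155.26°
δ = |180° − 155.26°| = 24.74°
24.74° ≤ 2α = 33.40°  →  valid

δ = 24.74°, valid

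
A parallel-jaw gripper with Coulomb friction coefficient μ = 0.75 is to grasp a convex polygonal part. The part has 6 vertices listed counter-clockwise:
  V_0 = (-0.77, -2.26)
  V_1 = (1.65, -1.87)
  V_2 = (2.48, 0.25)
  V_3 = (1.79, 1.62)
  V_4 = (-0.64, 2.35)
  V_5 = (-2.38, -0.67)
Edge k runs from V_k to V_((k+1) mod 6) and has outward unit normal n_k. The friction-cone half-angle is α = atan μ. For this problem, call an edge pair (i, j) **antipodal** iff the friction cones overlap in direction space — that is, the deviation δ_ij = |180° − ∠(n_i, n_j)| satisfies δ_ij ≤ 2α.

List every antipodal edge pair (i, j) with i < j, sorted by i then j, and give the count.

α = atan 0.75 = 36.87°;  2α = 73.74°
n_0 = (+0.1591, -0.9873)
n_1 = (+0.9312, -0.3646)
n_2 = (+0.8931, +0.4498)
n_3 = (+0.2877, +0.9577)
n_4 = (-0.8665, +0.4992)
n_5 = (-0.7027, -0.7115)
  (0,1): δ = 120.54°  ·
  (0,2): δ = 72.42°  ✓
  (0,3): δ = 25.88°  ✓
  (0,4): δ = 50.90°  ✓
  (0,5): δ = 126.20°  ·
  (1,2): δ = 131.89°  ·
  (1,3): δ = 85.34°  ·
  (1,4): δ = 8.57°  ✓
  (1,5): δ = 66.74°  ✓
  (2,3): δ = 133.45°  ·
  (2,4): δ = 56.68°  ✓
  (2,5): δ = 18.63°  ✓
  (3,4): δ = 103.23°  ·
  (3,5): δ = 27.92°  ✓
  (4,5): δ = 104.69°  ·
antipodal pairs: 8

count = 8; pairs: (0,2), (0,3), (0,4), (1,4), (1,5), (2,4), (2,5), (3,5)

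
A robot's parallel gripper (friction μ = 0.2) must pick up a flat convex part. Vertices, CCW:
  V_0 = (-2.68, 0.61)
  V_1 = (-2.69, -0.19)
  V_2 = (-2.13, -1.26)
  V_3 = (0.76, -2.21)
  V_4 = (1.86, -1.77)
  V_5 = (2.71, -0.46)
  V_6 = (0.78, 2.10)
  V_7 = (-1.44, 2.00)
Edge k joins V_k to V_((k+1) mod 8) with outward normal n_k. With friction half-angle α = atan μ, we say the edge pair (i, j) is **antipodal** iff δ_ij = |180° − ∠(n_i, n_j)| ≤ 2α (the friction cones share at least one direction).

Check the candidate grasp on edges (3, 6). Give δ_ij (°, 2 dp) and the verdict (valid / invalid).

α = atan 0.2 = 11.31°;  2α = 22.62°
edge 3: e_3 = (+1.10, +0.44);  n_3 = (+0.3714, -0.9285)
edge 6: e_6 = (-2.22, -0.10);  n_6 = (-0.0450, +0.9990)
∠(n_3, n_6) = 160.78°
δ = |180° − 160.78°| = 19.22°
19.22° ≤ 2α = 22.62°  →  valid

δ = 19.22°, valid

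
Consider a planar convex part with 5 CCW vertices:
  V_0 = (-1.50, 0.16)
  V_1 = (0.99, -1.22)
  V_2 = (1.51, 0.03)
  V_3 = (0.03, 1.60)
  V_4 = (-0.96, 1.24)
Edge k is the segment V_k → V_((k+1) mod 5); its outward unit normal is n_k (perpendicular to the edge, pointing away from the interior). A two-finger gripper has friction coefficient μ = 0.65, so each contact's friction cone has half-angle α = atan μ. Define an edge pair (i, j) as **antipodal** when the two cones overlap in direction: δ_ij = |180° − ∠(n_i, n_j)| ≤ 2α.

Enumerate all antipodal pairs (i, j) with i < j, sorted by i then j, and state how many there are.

count = 4; pairs: (0,2), (0,3), (1,3), (1,4)

α = atan 0.65 = 33.02°;  2α = 66.05°
n_0 = (-0.4847, -0.8747)
n_1 = (+0.9233, -0.3841)
n_2 = (+0.7277, +0.6859)
n_3 = (-0.3417, +0.9398)
n_4 = (-0.8944, +0.4472)
  (0,1): δ = 83.59°  ·
  (0,2): δ = 17.69°  ✓
  (0,3): δ = 48.98°  ✓
  (0,4): δ = 92.43°  ·
  (1,2): δ = 114.10°  ·
  (1,3): δ = 47.43°  ✓
  (1,4): δ = 3.98°  ✓
  (2,3): δ = 113.33°  ·
  (2,4): δ = 69.87°  ·
  (3,4): δ = 136.55°  ·
antipodal pairs: 4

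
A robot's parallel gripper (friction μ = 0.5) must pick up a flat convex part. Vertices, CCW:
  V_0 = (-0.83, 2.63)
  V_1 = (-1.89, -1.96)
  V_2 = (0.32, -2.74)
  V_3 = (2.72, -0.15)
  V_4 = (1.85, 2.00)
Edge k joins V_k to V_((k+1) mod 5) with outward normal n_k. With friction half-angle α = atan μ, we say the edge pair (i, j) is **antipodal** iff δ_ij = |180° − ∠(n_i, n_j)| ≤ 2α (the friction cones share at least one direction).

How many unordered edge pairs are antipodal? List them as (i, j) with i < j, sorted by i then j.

count = 4; pairs: (0,2), (0,3), (1,3), (1,4)

α = atan 0.5 = 26.57°;  2α = 53.13°
n_0 = (-0.9744, +0.2250)
n_1 = (-0.3328, -0.9430)
n_2 = (+0.7335, -0.6797)
n_3 = (+0.9270, +0.3751)
n_4 = (+0.2288, +0.9735)
  (0,1): δ = 96.44°  ·
  (0,2): δ = 29.82°  ✓
  (0,3): δ = 35.03°  ✓
  (0,4): δ = 89.78°  ·
  (1,2): δ = 113.38°  ·
  (1,3): δ = 48.53°  ✓
  (1,4): δ = 6.21°  ✓
  (2,3): δ = 115.15°  ·
  (2,4): δ = 60.41°  ·
  (3,4): δ = 125.26°  ·
antipodal pairs: 4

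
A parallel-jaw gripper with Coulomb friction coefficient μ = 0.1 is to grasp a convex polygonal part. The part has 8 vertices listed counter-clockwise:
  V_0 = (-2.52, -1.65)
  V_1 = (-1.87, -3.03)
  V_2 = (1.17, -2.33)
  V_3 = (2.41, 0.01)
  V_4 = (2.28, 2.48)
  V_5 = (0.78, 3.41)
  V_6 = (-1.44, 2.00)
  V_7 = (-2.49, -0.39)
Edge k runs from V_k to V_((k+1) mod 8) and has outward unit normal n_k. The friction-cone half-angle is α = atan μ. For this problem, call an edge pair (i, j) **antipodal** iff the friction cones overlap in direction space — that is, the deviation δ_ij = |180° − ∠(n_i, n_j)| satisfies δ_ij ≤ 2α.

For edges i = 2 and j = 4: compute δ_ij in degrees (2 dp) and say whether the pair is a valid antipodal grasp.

α = atan 0.1 = 5.71°;  2α = 11.42°
edge 2: e_2 = (+1.24, +2.34);  n_2 = (+0.8836, -0.4682)
edge 4: e_4 = (-1.50, +0.93);  n_4 = (+0.5269, +0.8499)
∠(n_2, n_4) = 86.12°
δ = |180° − 86.12°| = 93.88°
93.88° > 2α = 11.42°  →  invalid

δ = 93.88°, invalid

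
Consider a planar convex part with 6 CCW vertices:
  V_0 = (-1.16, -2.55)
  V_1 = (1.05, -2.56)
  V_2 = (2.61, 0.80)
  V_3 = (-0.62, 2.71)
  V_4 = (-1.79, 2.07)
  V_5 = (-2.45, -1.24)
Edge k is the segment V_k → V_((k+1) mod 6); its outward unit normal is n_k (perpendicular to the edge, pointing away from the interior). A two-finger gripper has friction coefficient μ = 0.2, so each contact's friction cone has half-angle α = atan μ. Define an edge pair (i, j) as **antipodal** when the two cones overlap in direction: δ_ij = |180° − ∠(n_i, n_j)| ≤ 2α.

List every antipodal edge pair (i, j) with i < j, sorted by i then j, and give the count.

count = 2; pairs: (1,4), (2,5)

α = atan 0.2 = 11.31°;  2α = 22.62°
n_0 = (-0.0045, -1.0000)
n_1 = (+0.9070, -0.4211)
n_2 = (+0.5090, +0.8608)
n_3 = (-0.4799, +0.8773)
n_4 = (-0.9807, +0.1955)
n_5 = (-0.7125, -0.7016)
  (0,1): δ = 114.65°  ·
  (0,2): δ = 30.34°  ·
  (0,3): δ = 28.94°  ·
  (0,4): δ = 78.98°  ·
  (0,5): δ = 134.82°  ·
  (1,2): δ = 95.69°  ·
  (1,3): δ = 36.42°  ·
  (1,4): δ = 13.63°  ✓
  (1,5): δ = 69.46°  ·
  (2,3): δ = 120.72°  ·
  (2,4): δ = 70.68°  ·
  (2,5): δ = 14.84°  ✓
  (3,4): δ = 129.96°  ·
  (3,5): δ = 74.12°  ·
  (4,5): δ = 124.16°  ·
antipodal pairs: 2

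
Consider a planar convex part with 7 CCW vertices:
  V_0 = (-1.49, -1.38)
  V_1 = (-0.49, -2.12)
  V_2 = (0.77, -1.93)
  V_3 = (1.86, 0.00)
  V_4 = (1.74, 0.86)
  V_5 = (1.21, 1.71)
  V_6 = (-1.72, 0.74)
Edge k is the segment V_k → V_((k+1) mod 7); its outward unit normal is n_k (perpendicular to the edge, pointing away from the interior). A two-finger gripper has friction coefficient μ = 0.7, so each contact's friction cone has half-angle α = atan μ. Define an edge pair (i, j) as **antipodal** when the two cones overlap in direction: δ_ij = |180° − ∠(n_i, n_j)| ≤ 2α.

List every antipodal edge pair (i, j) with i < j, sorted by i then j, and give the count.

α = atan 0.7 = 34.99°;  2α = 69.98°
n_0 = (-0.5948, -0.8038)
n_1 = (+0.1491, -0.9888)
n_2 = (+0.8707, -0.4918)
n_3 = (+0.9904, +0.1382)
n_4 = (+0.8486, +0.5291)
n_5 = (-0.3143, +0.9493)
n_6 = (-0.9942, -0.1079)
  (0,1): δ = 134.92°  ·
  (0,2): δ = 82.95°  ·
  (0,3): δ = 45.56°  ✓
  (0,4): δ = 21.55°  ✓
  (0,5): δ = 54.82°  ✓
  (0,6): δ = 132.69°  ·
  (1,2): δ = 128.03°  ·
  (1,3): δ = 90.63°  ·
  (1,4): δ = 66.63°  ✓
  (1,5): δ = 9.74°  ✓
  (1,6): δ = 87.62°  ·
  (2,3): δ = 142.60°  ·
  (2,4): δ = 118.60°  ·
  (2,5): δ = 42.23°  ✓
  (2,6): δ = 35.65°  ✓
  (3,4): δ = 156.00°  ·
  (3,5): δ = 79.63°  ·
  (3,6): δ = 1.75°  ✓
  (4,5): δ = 103.63°  ·
  (4,6): δ = 25.75°  ✓
  (5,6): δ = 102.13°  ·
antipodal pairs: 9

count = 9; pairs: (0,3), (0,4), (0,5), (1,4), (1,5), (2,5), (2,6), (3,6), (4,6)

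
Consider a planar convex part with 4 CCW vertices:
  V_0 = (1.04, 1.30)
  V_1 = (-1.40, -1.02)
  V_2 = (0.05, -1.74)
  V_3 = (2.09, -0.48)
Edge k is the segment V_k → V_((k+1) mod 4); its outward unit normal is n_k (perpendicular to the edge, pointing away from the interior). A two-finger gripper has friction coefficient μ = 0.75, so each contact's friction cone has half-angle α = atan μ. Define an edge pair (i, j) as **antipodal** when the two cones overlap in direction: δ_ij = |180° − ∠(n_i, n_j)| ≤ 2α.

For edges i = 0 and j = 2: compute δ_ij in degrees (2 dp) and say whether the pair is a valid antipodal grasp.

α = atan 0.75 = 36.87°;  2α = 73.74°
edge 0: e_0 = (-2.44, -2.32);  n_0 = (-0.6891, +0.7247)
edge 2: e_2 = (+2.04, +1.26);  n_2 = (+0.5255, -0.8508)
∠(n_0, n_2) = 168.15°
δ = |180° − 168.15°| = 11.85°
11.85° ≤ 2α = 73.74°  →  valid

δ = 11.85°, valid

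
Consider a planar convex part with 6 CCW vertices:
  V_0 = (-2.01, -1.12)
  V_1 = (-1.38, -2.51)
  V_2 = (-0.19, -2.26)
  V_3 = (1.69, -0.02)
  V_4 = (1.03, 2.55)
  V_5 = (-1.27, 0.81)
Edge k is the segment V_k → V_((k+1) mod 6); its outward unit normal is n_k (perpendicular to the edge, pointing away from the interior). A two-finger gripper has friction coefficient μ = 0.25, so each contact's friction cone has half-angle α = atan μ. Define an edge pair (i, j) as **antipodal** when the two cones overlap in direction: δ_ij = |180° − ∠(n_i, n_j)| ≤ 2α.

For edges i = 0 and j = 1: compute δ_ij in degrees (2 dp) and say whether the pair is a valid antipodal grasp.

α = atan 0.25 = 14.04°;  2α = 28.07°
edge 0: e_0 = (+0.63, -1.39);  n_0 = (-0.9108, -0.4128)
edge 1: e_1 = (+1.19, +0.25);  n_1 = (+0.2056, -0.9786)
∠(n_0, n_1) = 77.48°
δ = |180° − 77.48°| = 102.52°
102.52° > 2α = 28.07°  →  invalid

δ = 102.52°, invalid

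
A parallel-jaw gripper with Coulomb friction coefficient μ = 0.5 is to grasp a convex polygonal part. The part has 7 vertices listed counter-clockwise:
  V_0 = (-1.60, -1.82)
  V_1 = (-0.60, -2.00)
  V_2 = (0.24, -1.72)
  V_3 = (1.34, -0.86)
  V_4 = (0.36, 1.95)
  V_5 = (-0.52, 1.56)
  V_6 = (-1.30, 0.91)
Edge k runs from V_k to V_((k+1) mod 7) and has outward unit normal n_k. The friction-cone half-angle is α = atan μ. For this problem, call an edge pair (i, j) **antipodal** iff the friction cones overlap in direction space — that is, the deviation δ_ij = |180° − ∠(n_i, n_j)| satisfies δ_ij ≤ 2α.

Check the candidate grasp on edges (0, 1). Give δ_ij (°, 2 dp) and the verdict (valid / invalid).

δ = 151.36°, invalid

α = atan 0.5 = 26.57°;  2α = 53.13°
edge 0: e_0 = (+1.00, -0.18);  n_0 = (-0.1772, -0.9842)
edge 1: e_1 = (+0.84, +0.28);  n_1 = (+0.3162, -0.9487)
∠(n_0, n_1) = 28.64°
δ = |180° − 28.64°| = 151.36°
151.36° > 2α = 53.13°  →  invalid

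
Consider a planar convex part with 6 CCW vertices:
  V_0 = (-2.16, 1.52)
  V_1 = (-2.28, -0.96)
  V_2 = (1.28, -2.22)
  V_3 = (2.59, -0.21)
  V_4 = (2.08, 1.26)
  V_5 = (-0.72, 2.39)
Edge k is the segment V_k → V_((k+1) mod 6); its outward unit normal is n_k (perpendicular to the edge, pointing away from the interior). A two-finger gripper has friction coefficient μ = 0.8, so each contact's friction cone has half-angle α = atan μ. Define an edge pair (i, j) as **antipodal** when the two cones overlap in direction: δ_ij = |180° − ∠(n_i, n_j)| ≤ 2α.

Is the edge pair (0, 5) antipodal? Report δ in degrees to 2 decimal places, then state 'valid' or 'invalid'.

α = atan 0.8 = 38.66°;  2α = 77.32°
edge 0: e_0 = (-0.12, -2.48);  n_0 = (-0.9988, +0.0483)
edge 5: e_5 = (-1.44, -0.87);  n_5 = (-0.5171, +0.8559)
∠(n_0, n_5) = 56.09°
δ = |180° − 56.09°| = 123.91°
123.91° > 2α = 77.32°  →  invalid

δ = 123.91°, invalid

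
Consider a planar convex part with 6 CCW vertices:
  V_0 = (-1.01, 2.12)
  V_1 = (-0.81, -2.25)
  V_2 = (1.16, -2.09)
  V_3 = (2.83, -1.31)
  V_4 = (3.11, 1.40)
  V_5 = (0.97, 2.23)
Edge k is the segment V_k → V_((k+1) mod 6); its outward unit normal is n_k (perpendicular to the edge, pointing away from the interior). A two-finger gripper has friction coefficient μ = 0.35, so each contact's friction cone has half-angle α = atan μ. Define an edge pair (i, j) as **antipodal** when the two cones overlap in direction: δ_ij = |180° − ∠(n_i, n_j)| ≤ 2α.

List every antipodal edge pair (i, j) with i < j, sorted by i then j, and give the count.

α = atan 0.35 = 19.29°;  2α = 38.58°
n_0 = (-0.9990, -0.0457)
n_1 = (+0.0810, -0.9967)
n_2 = (+0.4232, -0.9060)
n_3 = (+0.9947, -0.1028)
n_4 = (+0.3616, +0.9323)
n_5 = (-0.0555, +0.9985)
  (0,1): δ = 87.98°  ·
  (0,2): δ = 67.58°  ·
  (0,3): δ = 8.52°  ✓
  (0,4): δ = 66.18°  ·
  (0,5): δ = 90.56°  ·
  (1,2): δ = 159.61°  ·
  (1,3): δ = 100.54°  ·
  (1,4): δ = 25.84°  ✓
  (1,5): δ = 1.46°  ✓
  (2,3): δ = 120.93°  ·
  (2,4): δ = 46.23°  ·
  (2,5): δ = 21.86°  ✓
  (3,4): δ = 105.30°  ·
  (3,5): δ = 80.92°  ·
  (4,5): δ = 155.62°  ·
antipodal pairs: 4

count = 4; pairs: (0,3), (1,4), (1,5), (2,5)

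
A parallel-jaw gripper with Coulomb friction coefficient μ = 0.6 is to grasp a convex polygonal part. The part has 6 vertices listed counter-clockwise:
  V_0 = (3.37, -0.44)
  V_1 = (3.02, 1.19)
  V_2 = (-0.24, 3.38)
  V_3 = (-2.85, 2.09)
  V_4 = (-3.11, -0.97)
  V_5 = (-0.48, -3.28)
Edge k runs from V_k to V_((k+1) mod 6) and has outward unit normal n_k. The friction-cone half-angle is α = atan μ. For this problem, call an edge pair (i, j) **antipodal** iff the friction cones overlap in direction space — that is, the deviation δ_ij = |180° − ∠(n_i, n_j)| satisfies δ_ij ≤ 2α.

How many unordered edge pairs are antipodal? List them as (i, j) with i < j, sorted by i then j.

count = 6; pairs: (0,3), (0,4), (1,3), (1,4), (2,5), (3,5)

α = atan 0.6 = 30.96°;  2α = 61.93°
n_0 = (+0.9777, +0.2099)
n_1 = (+0.5576, +0.8301)
n_2 = (-0.4431, +0.8965)
n_3 = (-0.9964, +0.0847)
n_4 = (-0.6599, -0.7513)
n_5 = (+0.5936, -0.8047)
  (0,1): δ = 136.01°  ·
  (0,2): δ = 75.82°  ·
  (0,3): δ = 16.98°  ✓
  (0,4): δ = 36.59°  ✓
  (0,5): δ = 114.30°  ·
  (1,2): δ = 119.81°  ·
  (1,3): δ = 60.96°  ✓
  (1,4): δ = 7.40°  ✓
  (1,5): δ = 70.31°  ·
  (2,3): δ = 121.16°  ·
  (2,4): δ = 67.59°  ·
  (2,5): δ = 10.11°  ✓
  (3,4): δ = 126.44°  ·
  (3,5): δ = 48.73°  ✓
  (4,5): δ = 102.29°  ·
antipodal pairs: 6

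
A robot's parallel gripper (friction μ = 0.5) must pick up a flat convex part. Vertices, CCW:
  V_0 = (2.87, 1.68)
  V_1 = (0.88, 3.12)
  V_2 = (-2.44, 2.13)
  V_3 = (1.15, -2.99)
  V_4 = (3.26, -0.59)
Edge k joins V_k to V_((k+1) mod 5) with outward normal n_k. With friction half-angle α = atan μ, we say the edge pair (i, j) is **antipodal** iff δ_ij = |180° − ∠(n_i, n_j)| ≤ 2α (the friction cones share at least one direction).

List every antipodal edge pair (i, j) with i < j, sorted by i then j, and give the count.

count = 3; pairs: (0,2), (1,3), (2,4)

α = atan 0.5 = 26.57°;  2α = 53.13°
n_0 = (+0.5862, +0.8101)
n_1 = (-0.2858, +0.9583)
n_2 = (-0.8188, -0.5741)
n_3 = (+0.7510, -0.6603)
n_4 = (+0.9856, +0.1693)
  (0,1): δ = 127.51°  ·
  (0,2): δ = 19.07°  ✓
  (0,3): δ = 84.57°  ·
  (0,4): δ = 135.64°  ·
  (1,2): δ = 71.57°  ·
  (1,3): δ = 32.07°  ✓
  (1,4): δ = 83.14°  ·
  (2,3): δ = 76.36°  ·
  (2,4): δ = 25.29°  ✓
  (3,4): δ = 128.93°  ·
antipodal pairs: 3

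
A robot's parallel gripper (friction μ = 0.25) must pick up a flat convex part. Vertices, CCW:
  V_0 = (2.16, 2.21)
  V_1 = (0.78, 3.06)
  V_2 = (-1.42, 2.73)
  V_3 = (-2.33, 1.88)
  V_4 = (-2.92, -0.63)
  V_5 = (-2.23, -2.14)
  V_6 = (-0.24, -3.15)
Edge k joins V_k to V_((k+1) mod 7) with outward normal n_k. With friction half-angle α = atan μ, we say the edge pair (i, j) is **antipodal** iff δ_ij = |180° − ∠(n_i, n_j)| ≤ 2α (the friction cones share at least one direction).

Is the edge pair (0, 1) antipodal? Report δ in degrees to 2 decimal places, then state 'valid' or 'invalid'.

α = atan 0.25 = 14.04°;  2α = 28.07°
edge 0: e_0 = (-1.38, +0.85);  n_0 = (+0.5244, +0.8514)
edge 1: e_1 = (-2.20, -0.33);  n_1 = (-0.1483, +0.9889)
∠(n_0, n_1) = 40.16°
δ = |180° − 40.16°| = 139.84°
139.84° > 2α = 28.07°  →  invalid

δ = 139.84°, invalid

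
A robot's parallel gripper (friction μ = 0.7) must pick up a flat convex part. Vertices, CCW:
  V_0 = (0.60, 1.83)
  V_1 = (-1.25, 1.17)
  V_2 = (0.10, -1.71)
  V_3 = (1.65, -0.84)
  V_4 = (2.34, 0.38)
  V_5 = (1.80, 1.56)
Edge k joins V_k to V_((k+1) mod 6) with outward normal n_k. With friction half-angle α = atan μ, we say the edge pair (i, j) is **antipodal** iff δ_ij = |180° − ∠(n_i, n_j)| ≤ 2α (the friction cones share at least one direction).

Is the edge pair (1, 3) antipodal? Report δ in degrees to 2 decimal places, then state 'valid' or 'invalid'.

δ = 54.61°, valid

α = atan 0.7 = 34.99°;  2α = 69.98°
edge 1: e_1 = (+1.35, -2.88);  n_1 = (-0.9055, -0.4244)
edge 3: e_3 = (+0.69, +1.22);  n_3 = (+0.8704, -0.4923)
∠(n_1, n_3) = 125.39°
δ = |180° − 125.39°| = 54.61°
54.61° ≤ 2α = 69.98°  →  valid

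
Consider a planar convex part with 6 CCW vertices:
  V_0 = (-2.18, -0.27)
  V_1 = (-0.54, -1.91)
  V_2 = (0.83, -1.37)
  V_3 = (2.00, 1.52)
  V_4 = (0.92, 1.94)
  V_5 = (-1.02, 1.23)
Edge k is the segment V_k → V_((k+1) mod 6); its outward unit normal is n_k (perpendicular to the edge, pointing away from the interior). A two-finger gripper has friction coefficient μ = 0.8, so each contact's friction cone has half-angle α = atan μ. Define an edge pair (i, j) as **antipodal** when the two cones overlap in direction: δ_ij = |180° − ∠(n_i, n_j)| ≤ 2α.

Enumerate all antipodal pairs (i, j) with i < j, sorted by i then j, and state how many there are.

α = atan 0.8 = 38.66°;  2α = 77.32°
n_0 = (-0.7071, -0.7071)
n_1 = (+0.3667, -0.9303)
n_2 = (+0.9269, -0.3753)
n_3 = (+0.3624, +0.9320)
n_4 = (-0.3437, +0.9391)
n_5 = (-0.7911, +0.6117)
  (0,1): δ = 113.49°  ·
  (0,2): δ = 67.04°  ✓
  (0,3): δ = 23.75°  ✓
  (0,4): δ = 65.10°  ✓
  (0,5): δ = 97.28°  ·
  (1,2): δ = 133.55°  ·
  (1,3): δ = 42.76°  ✓
  (1,4): δ = 1.41°  ✓
  (1,5): δ = 30.77°  ✓
  (2,3): δ = 89.21°  ·
  (2,4): δ = 47.86°  ✓
  (2,5): δ = 15.68°  ✓
  (3,4): δ = 138.65°  ·
  (3,5): δ = 106.47°  ·
  (4,5): δ = 147.82°  ·
antipodal pairs: 8

count = 8; pairs: (0,2), (0,3), (0,4), (1,3), (1,4), (1,5), (2,4), (2,5)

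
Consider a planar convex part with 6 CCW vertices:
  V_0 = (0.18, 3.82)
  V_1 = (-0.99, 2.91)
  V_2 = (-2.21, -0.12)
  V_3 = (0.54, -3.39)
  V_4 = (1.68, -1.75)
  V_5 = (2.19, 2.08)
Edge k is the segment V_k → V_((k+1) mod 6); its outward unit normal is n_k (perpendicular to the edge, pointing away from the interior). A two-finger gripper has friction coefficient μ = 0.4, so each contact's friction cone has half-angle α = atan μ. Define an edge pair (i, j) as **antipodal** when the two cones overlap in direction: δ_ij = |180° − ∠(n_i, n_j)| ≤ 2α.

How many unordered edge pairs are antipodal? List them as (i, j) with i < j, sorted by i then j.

count = 4; pairs: (0,3), (1,3), (1,4), (2,5)

α = atan 0.4 = 21.80°;  2α = 43.60°
n_0 = (-0.6139, +0.7894)
n_1 = (-0.9276, +0.3735)
n_2 = (-0.7653, -0.6436)
n_3 = (+0.8211, -0.5708)
n_4 = (+0.9913, -0.1320)
n_5 = (+0.6545, +0.7561)
  (0,1): δ = 149.81°  ·
  (0,2): δ = 87.81°  ·
  (0,3): δ = 17.32°  ✓
  (0,4): δ = 44.54°  ·
  (0,5): δ = 101.24°  ·
  (1,2): δ = 118.01°  ·
  (1,3): δ = 12.87°  ✓
  (1,4): δ = 14.35°  ✓
  (1,5): δ = 71.05°  ·
  (2,3): δ = 74.87°  ·
  (2,4): δ = 47.65°  ·
  (2,5): δ = 9.06°  ✓
  (3,4): δ = 152.78°  ·
  (3,5): δ = 96.08°  ·
  (4,5): δ = 123.30°  ·
antipodal pairs: 4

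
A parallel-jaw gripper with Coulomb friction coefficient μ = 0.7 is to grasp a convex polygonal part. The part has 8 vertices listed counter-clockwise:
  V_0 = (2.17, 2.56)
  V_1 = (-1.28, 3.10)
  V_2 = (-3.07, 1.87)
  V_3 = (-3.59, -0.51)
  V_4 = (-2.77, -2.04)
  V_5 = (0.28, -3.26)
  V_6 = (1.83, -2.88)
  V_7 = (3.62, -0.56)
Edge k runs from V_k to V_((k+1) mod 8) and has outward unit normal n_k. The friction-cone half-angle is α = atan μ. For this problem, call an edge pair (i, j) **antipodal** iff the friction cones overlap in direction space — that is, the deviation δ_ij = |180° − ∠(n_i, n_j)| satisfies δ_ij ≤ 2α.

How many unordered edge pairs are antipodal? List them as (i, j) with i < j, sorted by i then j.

count = 13; pairs: (0,3), (0,4), (0,5), (0,6), (1,4), (1,5), (1,6), (2,5), (2,6), (2,7), (3,6), (3,7), (4,7)

α = atan 0.7 = 34.99°;  2α = 69.98°
n_0 = (+0.1546, +0.9880)
n_1 = (-0.5663, +0.8242)
n_2 = (-0.9770, +0.2135)
n_3 = (-0.8814, -0.4724)
n_4 = (-0.3714, -0.9285)
n_5 = (+0.2381, -0.9712)
n_6 = (+0.7917, -0.6109)
n_7 = (+0.9069, +0.4215)
  (0,1): δ = 136.61°  ·
  (0,2): δ = 93.43°  ·
  (0,3): δ = 52.92°  ✓
  (0,4): δ = 12.91°  ✓
  (0,5): δ = 22.67°  ✓
  (0,6): δ = 61.24°  ✓
  (0,7): δ = 123.82°  ·
  (1,2): δ = 136.82°  ·
  (1,3): δ = 96.31°  ·
  (1,4): δ = 56.30°  ✓
  (1,5): δ = 20.72°  ✓
  (1,6): δ = 17.85°  ✓
  (1,7): δ = 80.43°  ·
  (2,3): δ = 139.49°  ·
  (2,4): δ = 99.48°  ·
  (2,5): δ = 63.90°  ✓
  (2,6): δ = 25.33°  ✓
  (2,7): δ = 37.25°  ✓
  (3,4): δ = 139.99°  ·
  (3,5): δ = 104.41°  ·
  (3,6): δ = 65.84°  ✓
  (3,7): δ = 3.26°  ✓
  (4,5): δ = 144.42°  ·
  (4,6): δ = 105.85°  ·
  (4,7): δ = 43.27°  ✓
  (5,6): δ = 141.43°  ·
  (5,7): δ = 78.85°  ·
  (6,7): δ = 117.42°  ·
antipodal pairs: 13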